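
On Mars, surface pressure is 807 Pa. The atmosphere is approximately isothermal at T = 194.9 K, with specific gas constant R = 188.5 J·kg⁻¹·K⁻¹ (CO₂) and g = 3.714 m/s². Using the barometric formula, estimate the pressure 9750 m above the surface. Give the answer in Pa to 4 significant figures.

Scale height: H = RT/g = 188.5 × 194.9 / 3.714 = 9891.9 m.
Barometric formula: P = P₀ exp(−z/H).
z/H = 9750.0/9891.9 = 0.98565; exp(−0.98565) = 0.37320.
P = 807 × 0.37320 = 301.17 Pa.

P ≈ 301.2 Pa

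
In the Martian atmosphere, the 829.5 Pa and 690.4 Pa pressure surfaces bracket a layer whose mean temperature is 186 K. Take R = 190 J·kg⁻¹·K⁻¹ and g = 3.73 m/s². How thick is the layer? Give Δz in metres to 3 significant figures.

Hypsometric equation: Δz = (R T̄/g) ln(P₁/P₂).
R T̄/g = 190 × 186 / 3.73 = 9474.5 m.
ln(829.5/690.4) = ln(1.2015) = 0.18357.
Δz = 9474.5 × 0.18357 = 1739.2 m.

Δz ≈ 1740 m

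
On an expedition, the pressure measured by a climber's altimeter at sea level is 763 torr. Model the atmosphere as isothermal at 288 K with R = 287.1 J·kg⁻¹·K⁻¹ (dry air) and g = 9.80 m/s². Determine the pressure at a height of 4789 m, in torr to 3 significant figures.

P ≈ 433 torr

Scale height: H = RT/g = 287.1 × 288 / 9.80 = 8437.2 m.
Barometric formula: P = P₀ exp(−z/H).
z/H = 4789.0/8437.2 = 0.56761; exp(−0.56761) = 0.56688.
P = 763 × 0.56688 = 432.53 torr.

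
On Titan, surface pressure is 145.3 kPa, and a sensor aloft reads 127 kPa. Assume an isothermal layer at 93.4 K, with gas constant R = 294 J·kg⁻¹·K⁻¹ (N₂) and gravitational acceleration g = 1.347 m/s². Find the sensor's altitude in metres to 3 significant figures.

Scale height: H = RT/g = 294 × 93.4 / 1.347 = 20386 m.
Invert the barometric formula: z = H ln(P₀/P).
P₀/P = 145.3/127 = 1.1441; ln(1.1441) = 0.13462.
z = 20386 × 0.13462 = 2744.4 m.

z ≈ 2740 m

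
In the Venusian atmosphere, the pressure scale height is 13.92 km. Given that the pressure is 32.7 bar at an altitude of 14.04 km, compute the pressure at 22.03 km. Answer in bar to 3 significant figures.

Between two levels, P₂ = P₁ exp(−Δz/H) with Δz = z₂ − z₁.
Δz = 22030 − 14040 = 7990.0 m; Δz/H = 7990.0/13920 = 0.57399.
P₂ = 32.7 × exp(−0.57399) = 32.7 × 0.56327 = 18.419 bar.

P ≈ 18.4 bar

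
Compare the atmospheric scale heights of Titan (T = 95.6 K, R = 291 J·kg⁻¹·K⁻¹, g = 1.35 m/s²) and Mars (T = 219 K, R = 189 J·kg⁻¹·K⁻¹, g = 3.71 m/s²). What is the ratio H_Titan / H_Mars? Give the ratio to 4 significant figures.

H_Titan/H_Mars ≈ 1.847

H = RT/g for each body.
H_Titan = 291 × 95.6 / 1.35 = 20607 m.
H_Mars = 189 × 219 / 3.71 = 11157 m.
H_Titan/H_Mars = 20607/11157 = 1.8470.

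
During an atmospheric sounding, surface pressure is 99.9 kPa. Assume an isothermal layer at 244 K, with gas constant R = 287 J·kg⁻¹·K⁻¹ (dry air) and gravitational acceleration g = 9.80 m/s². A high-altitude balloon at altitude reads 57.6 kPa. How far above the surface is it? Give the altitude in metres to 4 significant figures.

z ≈ 3935 m

Scale height: H = RT/g = 287 × 244 / 9.80 = 7145.7 m.
Invert the barometric formula: z = H ln(P₀/P).
P₀/P = 99.9/57.6 = 1.7344; ln(1.7344) = 0.55066.
z = 7145.7 × 0.55066 = 3934.9 m.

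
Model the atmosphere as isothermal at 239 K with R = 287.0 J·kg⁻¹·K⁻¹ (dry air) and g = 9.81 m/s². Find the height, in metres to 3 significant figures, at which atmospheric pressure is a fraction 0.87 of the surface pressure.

z ≈ 974 m

Scale height: H = RT/g = 287.0 × 239 / 9.81 = 6992.2 m.
Set P/P₀ = exp(−z/H) = 0.87, so z = −H ln(0.87).
−ln(0.87) = 0.13926; z = 6992.2 × 0.13926 = 973.73 m.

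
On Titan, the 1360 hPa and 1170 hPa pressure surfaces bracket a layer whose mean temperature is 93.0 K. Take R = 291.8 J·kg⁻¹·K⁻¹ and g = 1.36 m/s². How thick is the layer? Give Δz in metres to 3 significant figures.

Δz ≈ 3000 m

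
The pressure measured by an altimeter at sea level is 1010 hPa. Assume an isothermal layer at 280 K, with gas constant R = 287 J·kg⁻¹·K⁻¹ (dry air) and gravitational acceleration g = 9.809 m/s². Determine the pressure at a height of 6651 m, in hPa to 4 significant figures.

P ≈ 448.5 hPa

Scale height: H = RT/g = 287 × 280 / 9.809 = 8192.5 m.
Barometric formula: P = P₀ exp(−z/H).
z/H = 6651.0/8192.5 = 0.81184; exp(−0.81184) = 0.44404.
P = 1010 × 0.44404 = 448.48 hPa.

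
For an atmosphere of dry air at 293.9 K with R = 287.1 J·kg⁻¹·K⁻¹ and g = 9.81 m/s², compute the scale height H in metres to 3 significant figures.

H ≈ 8600 m

The scale height of an isothermal atmosphere is H = RT/g.
H = 287.1 × 293.9 / 9.81 = 84379/9.81 = 8601.3 m.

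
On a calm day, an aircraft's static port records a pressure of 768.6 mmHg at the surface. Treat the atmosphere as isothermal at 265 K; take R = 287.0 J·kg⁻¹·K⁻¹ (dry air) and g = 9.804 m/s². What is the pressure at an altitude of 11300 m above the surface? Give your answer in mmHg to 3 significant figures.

P ≈ 179 mmHg

Scale height: H = RT/g = 287.0 × 265 / 9.804 = 7757.5 m.
Barometric formula: P = P₀ exp(−z/H).
z/H = 11300/7757.5 = 1.4567; exp(−1.4567) = 0.23300.
P = 768.6 × 0.23300 = 179.08 mmHg.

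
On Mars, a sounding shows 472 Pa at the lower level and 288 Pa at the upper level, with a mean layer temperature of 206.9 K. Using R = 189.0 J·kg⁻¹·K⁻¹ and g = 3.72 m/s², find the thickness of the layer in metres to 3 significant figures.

Hypsometric equation: Δz = (R T̄/g) ln(P₁/P₂).
R T̄/g = 189.0 × 206.9 / 3.72 = 10512 m.
ln(472/288) = ln(1.6389) = 0.49403.
Δz = 10512 × 0.49403 = 5193.2 m.

Δz ≈ 5190 m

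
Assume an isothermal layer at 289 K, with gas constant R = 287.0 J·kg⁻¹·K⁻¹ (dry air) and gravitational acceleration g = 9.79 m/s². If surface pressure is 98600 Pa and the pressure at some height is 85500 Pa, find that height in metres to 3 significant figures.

Scale height: H = RT/g = 287.0 × 289 / 9.79 = 8472.2 m.
Invert the barometric formula: z = H ln(P₀/P).
P₀/P = 98600/85500 = 1.1532; ln(1.1532) = 0.14254.
z = 8472.2 × 0.14254 = 1207.6 m.

z ≈ 1210 m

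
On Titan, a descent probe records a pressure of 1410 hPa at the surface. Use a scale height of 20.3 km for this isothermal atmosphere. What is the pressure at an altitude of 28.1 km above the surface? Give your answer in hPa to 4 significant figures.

Barometric formula: P = P₀ exp(−z/H).
z/H = 28100/20300 = 1.3842; exp(−1.3842) = 0.25052.
P = 1410 × 0.25052 = 353.23 hPa.

P ≈ 353.2 hPa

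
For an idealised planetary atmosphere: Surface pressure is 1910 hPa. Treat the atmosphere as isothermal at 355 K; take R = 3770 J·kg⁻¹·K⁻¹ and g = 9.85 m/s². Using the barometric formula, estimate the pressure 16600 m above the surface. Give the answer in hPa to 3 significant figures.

P ≈ 1690 hPa

Scale height: H = RT/g = 3770 × 355 / 9.85 = 135870 m.
Barometric formula: P = P₀ exp(−z/H).
z/H = 16600/135870 = 0.12218; exp(−0.12218) = 0.88499.
P = 1910 × 0.88499 = 1690.3 hPa.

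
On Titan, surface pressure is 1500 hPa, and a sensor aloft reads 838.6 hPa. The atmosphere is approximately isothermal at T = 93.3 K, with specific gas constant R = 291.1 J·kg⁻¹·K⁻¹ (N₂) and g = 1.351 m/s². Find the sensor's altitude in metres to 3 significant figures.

z ≈ 11700 m

Scale height: H = RT/g = 291.1 × 93.3 / 1.351 = 20103 m.
Invert the barometric formula: z = H ln(P₀/P).
P₀/P = 1500/838.6 = 1.7887; ln(1.7887) = 0.58149.
z = 20103 × 0.58149 = 11690 m.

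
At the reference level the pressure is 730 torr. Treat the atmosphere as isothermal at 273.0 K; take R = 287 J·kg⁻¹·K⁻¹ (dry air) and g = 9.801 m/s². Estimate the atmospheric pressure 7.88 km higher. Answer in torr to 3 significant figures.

P ≈ 272 torr

Scale height: H = RT/g = 287 × 273.0 / 9.801 = 7994.2 m.
Barometric formula: P = P₀ exp(−z/H).
z/H = 7880.0/7994.2 = 0.98571; exp(−0.98571) = 0.37317.
P = 730 × 0.37317 = 272.41 torr.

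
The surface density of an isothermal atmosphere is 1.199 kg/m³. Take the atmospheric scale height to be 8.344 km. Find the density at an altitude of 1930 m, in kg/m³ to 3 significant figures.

ρ ≈ 0.951 kg/m³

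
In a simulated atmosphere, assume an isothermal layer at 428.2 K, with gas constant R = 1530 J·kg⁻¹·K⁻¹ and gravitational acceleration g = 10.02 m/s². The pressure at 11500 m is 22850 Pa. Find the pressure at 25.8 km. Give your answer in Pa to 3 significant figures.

Scale height: H = RT/g = 1530 × 428.2 / 10.02 = 65384 m.
Between two levels, P₂ = P₁ exp(−Δz/H) with Δz = z₂ − z₁.
Δz = 25800 − 11500 = 14300 m; Δz/H = 14300/65384 = 0.21871.
P₂ = 22850 × exp(−0.21871) = 22850 × 0.80355 = 18361 Pa.

P ≈ 18400 Pa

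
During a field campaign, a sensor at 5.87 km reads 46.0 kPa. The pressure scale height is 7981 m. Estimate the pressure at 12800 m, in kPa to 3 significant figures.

Between two levels, P₂ = P₁ exp(−Δz/H) with Δz = z₂ − z₁.
Δz = 12800 − 5870.0 = 6930.0 m; Δz/H = 6930.0/7981.0 = 0.86831.
P₂ = 46.0 × exp(−0.86831) = 46.0 × 0.41966 = 19.304 kPa.

P ≈ 19.3 kPa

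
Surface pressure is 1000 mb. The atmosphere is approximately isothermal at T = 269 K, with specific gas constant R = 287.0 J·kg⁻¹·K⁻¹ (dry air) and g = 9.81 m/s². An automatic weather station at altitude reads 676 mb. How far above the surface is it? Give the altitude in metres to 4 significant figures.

z ≈ 3082 m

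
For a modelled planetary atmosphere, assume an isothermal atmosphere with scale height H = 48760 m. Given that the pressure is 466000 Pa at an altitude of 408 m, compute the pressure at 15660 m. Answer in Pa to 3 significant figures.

Between two levels, P₂ = P₁ exp(−Δz/H) with Δz = z₂ − z₁.
Δz = 15660 − 408.00 = 15252 m; Δz/H = 15252/48760 = 0.31280.
P₂ = 466000 × exp(−0.31280) = 466000 × 0.73140 = 340830 Pa.

P ≈ 341000 Pa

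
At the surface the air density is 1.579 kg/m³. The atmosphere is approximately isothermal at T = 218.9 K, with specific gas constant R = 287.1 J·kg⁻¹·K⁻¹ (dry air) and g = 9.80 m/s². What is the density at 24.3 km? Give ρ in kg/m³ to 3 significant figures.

ρ ≈ 0.0357 kg/m³

Scale height: H = RT/g = 287.1 × 218.9 / 9.80 = 6412.9 m.
In an isothermal atmosphere, density decays like pressure: ρ = ρ₀ exp(−z/H).
z/H = 24300/6412.9 = 3.7892; exp(−3.7892) = 0.022614.
ρ = 1.579 × 0.022614 = 0.035708 kg/m³.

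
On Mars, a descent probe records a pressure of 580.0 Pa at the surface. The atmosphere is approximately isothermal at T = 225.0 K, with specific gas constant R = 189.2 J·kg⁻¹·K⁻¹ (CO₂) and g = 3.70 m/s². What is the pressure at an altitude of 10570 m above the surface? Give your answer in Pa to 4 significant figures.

Scale height: H = RT/g = 189.2 × 225.0 / 3.70 = 11505 m.
Barometric formula: P = P₀ exp(−z/H).
z/H = 10570/11505 = 0.91873; exp(−0.91873) = 0.39903.
P = 580.0 × 0.39903 = 231.44 Pa.

P ≈ 231.4 Pa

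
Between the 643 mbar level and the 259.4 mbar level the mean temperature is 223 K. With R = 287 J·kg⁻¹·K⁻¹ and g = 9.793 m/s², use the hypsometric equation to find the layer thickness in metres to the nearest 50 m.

Hypsometric equation: Δz = (R T̄/g) ln(P₁/P₂).
R T̄/g = 287 × 223 / 9.793 = 6535.4 m.
ln(643/259.4) = ln(2.4788) = 0.90777.
Δz = 6535.4 × 0.90777 = 5932.6 m.

Δz ≈ 5950 m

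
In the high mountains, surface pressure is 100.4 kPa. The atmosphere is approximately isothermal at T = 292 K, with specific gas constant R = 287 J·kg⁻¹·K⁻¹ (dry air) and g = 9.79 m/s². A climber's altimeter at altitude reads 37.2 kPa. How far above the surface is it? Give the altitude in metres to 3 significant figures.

Scale height: H = RT/g = 287 × 292 / 9.79 = 8560.2 m.
Invert the barometric formula: z = H ln(P₀/P).
P₀/P = 100.4/37.2 = 2.6989; ln(2.6989) = 0.99284.
z = 8560.2 × 0.99284 = 8498.9 m.

z ≈ 8500 m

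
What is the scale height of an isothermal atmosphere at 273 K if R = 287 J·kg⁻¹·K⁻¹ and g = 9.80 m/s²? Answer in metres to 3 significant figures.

The scale height of an isothermal atmosphere is H = RT/g.
H = 287 × 273 / 9.80 = 78351/9.80 = 7995.0 m.

H ≈ 7990 m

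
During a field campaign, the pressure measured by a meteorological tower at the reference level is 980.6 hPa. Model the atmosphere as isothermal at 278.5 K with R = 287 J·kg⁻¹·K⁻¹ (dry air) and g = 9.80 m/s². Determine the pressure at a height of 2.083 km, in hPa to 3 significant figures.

P ≈ 760 hPa

Scale height: H = RT/g = 287 × 278.5 / 9.80 = 8156.1 m.
Barometric formula: P = P₀ exp(−z/H).
z/H = 2083.0/8156.1 = 0.25539; exp(−0.25539) = 0.77461.
P = 980.6 × 0.77461 = 759.58 hPa.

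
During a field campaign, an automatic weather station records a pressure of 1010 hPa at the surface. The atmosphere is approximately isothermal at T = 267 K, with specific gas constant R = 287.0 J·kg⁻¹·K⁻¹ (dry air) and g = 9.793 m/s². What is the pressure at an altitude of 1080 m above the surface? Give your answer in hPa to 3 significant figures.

P ≈ 880 hPa

Scale height: H = RT/g = 287.0 × 267 / 9.793 = 7824.9 m.
Barometric formula: P = P₀ exp(−z/H).
z/H = 1080.0/7824.9 = 0.13802; exp(−0.13802) = 0.87108.
P = 1010 × 0.87108 = 879.79 hPa.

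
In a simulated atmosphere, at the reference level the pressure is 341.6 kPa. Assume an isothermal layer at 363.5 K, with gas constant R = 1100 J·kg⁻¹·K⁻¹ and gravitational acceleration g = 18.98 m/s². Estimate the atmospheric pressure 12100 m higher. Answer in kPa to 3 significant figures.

P ≈ 192 kPa

Scale height: H = RT/g = 1100 × 363.5 / 18.98 = 21067 m.
Barometric formula: P = P₀ exp(−z/H).
z/H = 12100/21067 = 0.57436; exp(−0.57436) = 0.56307.
P = 341.6 × 0.56307 = 192.34 kPa.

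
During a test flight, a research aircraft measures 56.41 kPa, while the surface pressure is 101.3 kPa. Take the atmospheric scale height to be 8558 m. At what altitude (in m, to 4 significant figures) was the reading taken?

Invert the barometric formula: z = H ln(P₀/P).
P₀/P = 101.3/56.41 = 1.7958; ln(1.7958) = 0.58545.
z = 8558.0 × 0.58545 = 5010.3 m.

z ≈ 5010 m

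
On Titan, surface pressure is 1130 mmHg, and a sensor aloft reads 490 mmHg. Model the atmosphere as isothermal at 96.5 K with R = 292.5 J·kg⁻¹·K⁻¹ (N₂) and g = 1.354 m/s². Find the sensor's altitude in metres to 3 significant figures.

Scale height: H = RT/g = 292.5 × 96.5 / 1.354 = 20847 m.
Invert the barometric formula: z = H ln(P₀/P).
P₀/P = 1130/490 = 2.3061; ln(2.3061) = 0.83556.
z = 20847 × 0.83556 = 17419 m.

z ≈ 17400 m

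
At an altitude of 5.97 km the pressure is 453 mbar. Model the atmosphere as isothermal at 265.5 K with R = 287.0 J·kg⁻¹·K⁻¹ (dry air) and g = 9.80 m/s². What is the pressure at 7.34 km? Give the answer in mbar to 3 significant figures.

Scale height: H = RT/g = 287.0 × 265.5 / 9.80 = 7775.4 m.
Between two levels, P₂ = P₁ exp(−Δz/H) with Δz = z₂ − z₁.
Δz = 7340.0 − 5970.0 = 1370.0 m; Δz/H = 1370.0/7775.4 = 0.17620.
P₂ = 453 × exp(−0.17620) = 453 × 0.83845 = 379.82 mbar.

P ≈ 380 mbar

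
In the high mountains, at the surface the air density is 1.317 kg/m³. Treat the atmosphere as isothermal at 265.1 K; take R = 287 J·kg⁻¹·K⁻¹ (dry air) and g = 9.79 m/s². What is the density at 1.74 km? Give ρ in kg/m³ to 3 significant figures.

ρ ≈ 1.05 kg/m³

Scale height: H = RT/g = 287 × 265.1 / 9.79 = 7771.6 m.
In an isothermal atmosphere, density decays like pressure: ρ = ρ₀ exp(−z/H).
z/H = 1740.0/7771.6 = 0.22389; exp(−0.22389) = 0.79940.
ρ = 1.317 × 0.79940 = 1.0528 kg/m³.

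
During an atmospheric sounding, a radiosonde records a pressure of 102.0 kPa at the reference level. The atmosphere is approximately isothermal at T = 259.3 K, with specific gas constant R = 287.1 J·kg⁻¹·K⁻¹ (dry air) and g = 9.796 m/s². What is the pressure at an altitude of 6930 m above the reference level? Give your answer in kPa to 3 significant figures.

Scale height: H = RT/g = 287.1 × 259.3 / 9.796 = 7599.5 m.
Barometric formula: P = P₀ exp(−z/H).
z/H = 6930.0/7599.5 = 0.91190; exp(−0.91190) = 0.40176.
P = 102.0 × 0.40176 = 40.980 kPa.

P ≈ 41.0 kPa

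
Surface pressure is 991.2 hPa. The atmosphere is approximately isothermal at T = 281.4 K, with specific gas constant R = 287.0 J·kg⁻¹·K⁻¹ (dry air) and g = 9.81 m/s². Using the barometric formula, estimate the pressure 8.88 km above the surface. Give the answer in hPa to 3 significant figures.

P ≈ 337 hPa

Scale height: H = RT/g = 287.0 × 281.4 / 9.81 = 8232.6 m.
Barometric formula: P = P₀ exp(−z/H).
z/H = 8880.0/8232.6 = 1.0786; exp(−1.0786) = 0.34007.
P = 991.2 × 0.34007 = 337.08 hPa.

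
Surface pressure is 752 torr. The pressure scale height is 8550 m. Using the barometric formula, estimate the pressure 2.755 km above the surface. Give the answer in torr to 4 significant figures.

P ≈ 544.9 torr

Barometric formula: P = P₀ exp(−z/H).
z/H = 2755.0/8550.0 = 0.32222; exp(−0.32222) = 0.72454.
P = 752 × 0.72454 = 544.85 torr.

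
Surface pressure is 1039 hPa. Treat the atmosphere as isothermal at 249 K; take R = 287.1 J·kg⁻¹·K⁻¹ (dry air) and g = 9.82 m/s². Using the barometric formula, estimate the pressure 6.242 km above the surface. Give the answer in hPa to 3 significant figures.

Scale height: H = RT/g = 287.1 × 249 / 9.82 = 7279.8 m.
Barometric formula: P = P₀ exp(−z/H).
z/H = 6242.0/7279.8 = 0.85744; exp(−0.85744) = 0.42425.
P = 1039 × 0.42425 = 440.80 hPa.

P ≈ 441 hPa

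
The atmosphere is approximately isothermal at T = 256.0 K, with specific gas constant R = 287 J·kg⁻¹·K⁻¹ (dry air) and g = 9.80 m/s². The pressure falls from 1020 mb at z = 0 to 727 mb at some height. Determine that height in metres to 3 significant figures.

Scale height: H = RT/g = 287 × 256.0 / 9.80 = 7497.1 m.
Invert the barometric formula: z = H ln(P₀/P).
P₀/P = 1020/727 = 1.4030; ln(1.4030) = 0.33861.
z = 7497.1 × 0.33861 = 2538.6 m.

z ≈ 2540 m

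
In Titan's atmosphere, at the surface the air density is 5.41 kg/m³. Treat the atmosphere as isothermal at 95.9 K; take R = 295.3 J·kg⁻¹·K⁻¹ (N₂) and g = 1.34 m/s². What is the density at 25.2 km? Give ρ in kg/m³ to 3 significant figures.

Scale height: H = RT/g = 295.3 × 95.9 / 1.34 = 21134 m.
In an isothermal atmosphere, density decays like pressure: ρ = ρ₀ exp(−z/H).
z/H = 25200/21134 = 1.1924; exp(−1.1924) = 0.30349.
ρ = 5.41 × 0.30349 = 1.6419 kg/m³.

ρ ≈ 1.64 kg/m³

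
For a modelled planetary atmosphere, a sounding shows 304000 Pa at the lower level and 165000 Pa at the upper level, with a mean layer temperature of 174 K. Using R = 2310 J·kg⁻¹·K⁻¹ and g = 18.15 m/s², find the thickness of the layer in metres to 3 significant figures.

Δz ≈ 13500 m

Hypsometric equation: Δz = (R T̄/g) ln(P₁/P₂).
R T̄/g = 2310 × 174 / 18.15 = 22145 m.
ln(304000/165000) = ln(1.8424) = 0.61107.
Δz = 22145 × 0.61107 = 13532 m.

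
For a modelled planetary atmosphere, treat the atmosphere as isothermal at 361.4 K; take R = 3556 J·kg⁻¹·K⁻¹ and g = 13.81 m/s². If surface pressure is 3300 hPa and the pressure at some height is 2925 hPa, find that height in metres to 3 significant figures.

Scale height: H = RT/g = 3556 × 361.4 / 13.81 = 93059 m.
Invert the barometric formula: z = H ln(P₀/P).
P₀/P = 3300/2925 = 1.1282; ln(1.1282) = 0.12062.
z = 93059 × 0.12062 = 11225 m.

z ≈ 11200 m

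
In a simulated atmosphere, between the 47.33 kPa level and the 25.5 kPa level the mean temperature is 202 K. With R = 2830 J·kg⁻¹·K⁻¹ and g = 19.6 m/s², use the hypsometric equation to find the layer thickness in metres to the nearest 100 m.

Δz ≈ 18000 m

Hypsometric equation: Δz = (R T̄/g) ln(P₁/P₂).
R T̄/g = 2830 × 202 / 19.6 = 29166 m.
ln(47.33/25.5) = ln(1.8561) = 0.61848.
Δz = 29166 × 0.61848 = 18039 m.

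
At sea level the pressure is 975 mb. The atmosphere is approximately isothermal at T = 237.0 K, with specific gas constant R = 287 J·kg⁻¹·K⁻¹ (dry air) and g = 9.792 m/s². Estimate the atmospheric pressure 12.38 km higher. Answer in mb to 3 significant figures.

Scale height: H = RT/g = 287 × 237.0 / 9.792 = 6946.4 m.
Barometric formula: P = P₀ exp(−z/H).
z/H = 12380/6946.4 = 1.7822; exp(−1.7822) = 0.16827.
P = 975 × 0.16827 = 164.06 mb.

P ≈ 164 mb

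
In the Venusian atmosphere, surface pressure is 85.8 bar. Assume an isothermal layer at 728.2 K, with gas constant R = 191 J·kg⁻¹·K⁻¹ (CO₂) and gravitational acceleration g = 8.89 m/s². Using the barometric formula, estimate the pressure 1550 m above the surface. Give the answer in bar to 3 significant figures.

P ≈ 77.7 bar

Scale height: H = RT/g = 191 × 728.2 / 8.89 = 15645 m.
Barometric formula: P = P₀ exp(−z/H).
z/H = 1550.0/15645 = 0.099073; exp(−0.099073) = 0.90568.
P = 85.8 × 0.90568 = 77.707 bar.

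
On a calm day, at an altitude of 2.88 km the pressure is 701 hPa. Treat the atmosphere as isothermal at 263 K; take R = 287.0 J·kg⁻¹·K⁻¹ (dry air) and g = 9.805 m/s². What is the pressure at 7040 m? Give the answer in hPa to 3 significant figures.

P ≈ 408 hPa

Scale height: H = RT/g = 287.0 × 263 / 9.805 = 7698.2 m.
Between two levels, P₂ = P₁ exp(−Δz/H) with Δz = z₂ − z₁.
Δz = 7040.0 − 2880.0 = 4160.0 m; Δz/H = 4160.0/7698.2 = 0.54039.
P₂ = 701 × exp(−0.54039) = 701 × 0.58252 = 408.35 hPa.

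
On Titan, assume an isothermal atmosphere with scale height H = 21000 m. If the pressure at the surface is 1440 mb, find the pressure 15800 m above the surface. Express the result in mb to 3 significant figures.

Barometric formula: P = P₀ exp(−z/H).
z/H = 15800/21000 = 0.75238; exp(−0.75238) = 0.47124.
P = 1440 × 0.47124 = 678.59 mb.

P ≈ 679 mb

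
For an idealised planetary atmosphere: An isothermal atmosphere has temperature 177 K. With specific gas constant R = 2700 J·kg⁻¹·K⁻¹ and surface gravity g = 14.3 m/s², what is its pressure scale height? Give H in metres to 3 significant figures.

The scale height of an isothermal atmosphere is H = RT/g.
H = 2700 × 177 / 14.3 = 477900/14.3 = 33420 m.

H ≈ 33400 m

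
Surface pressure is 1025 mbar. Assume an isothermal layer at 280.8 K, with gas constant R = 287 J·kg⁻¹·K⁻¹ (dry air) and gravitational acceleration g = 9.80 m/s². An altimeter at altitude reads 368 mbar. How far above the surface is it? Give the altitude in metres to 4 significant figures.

z ≈ 8424 m

Scale height: H = RT/g = 287 × 280.8 / 9.80 = 8223.4 m.
Invert the barometric formula: z = H ln(P₀/P).
P₀/P = 1025/368 = 2.7853; ln(2.7853) = 1.0244.
z = 8223.4 × 1.0244 = 8424.1 m.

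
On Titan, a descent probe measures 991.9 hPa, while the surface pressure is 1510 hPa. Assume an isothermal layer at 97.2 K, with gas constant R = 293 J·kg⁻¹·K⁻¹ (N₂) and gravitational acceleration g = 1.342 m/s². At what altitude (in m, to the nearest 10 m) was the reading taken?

z ≈ 8920 m

Scale height: H = RT/g = 293 × 97.2 / 1.342 = 21222 m.
Invert the barometric formula: z = H ln(P₀/P).
P₀/P = 1510/991.9 = 1.5223; ln(1.5223) = 0.42022.
z = 21222 × 0.42022 = 8917.9 m.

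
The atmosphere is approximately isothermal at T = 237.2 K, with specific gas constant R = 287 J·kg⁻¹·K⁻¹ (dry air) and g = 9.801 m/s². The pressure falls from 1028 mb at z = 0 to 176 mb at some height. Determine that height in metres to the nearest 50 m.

Scale height: H = RT/g = 287 × 237.2 / 9.801 = 6945.9 m.
Invert the barometric formula: z = H ln(P₀/P).
P₀/P = 1028/176 = 5.8409; ln(5.8409) = 1.7649.
z = 6945.9 × 1.7649 = 12259 m.

z ≈ 12250 m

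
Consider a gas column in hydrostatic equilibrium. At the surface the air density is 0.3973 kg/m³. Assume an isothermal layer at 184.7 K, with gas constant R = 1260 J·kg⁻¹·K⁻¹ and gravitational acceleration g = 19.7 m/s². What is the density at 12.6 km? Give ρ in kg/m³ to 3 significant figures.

Scale height: H = RT/g = 1260 × 184.7 / 19.7 = 11813 m.
In an isothermal atmosphere, density decays like pressure: ρ = ρ₀ exp(−z/H).
z/H = 12600/11813 = 1.0666; exp(−1.0666) = 0.34418.
ρ = 0.3973 × 0.34418 = 0.13674 kg/m³.

ρ ≈ 0.137 kg/m³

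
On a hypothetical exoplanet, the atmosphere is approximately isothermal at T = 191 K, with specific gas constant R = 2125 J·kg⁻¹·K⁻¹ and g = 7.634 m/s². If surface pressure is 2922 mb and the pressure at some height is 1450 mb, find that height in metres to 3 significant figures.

z ≈ 37300 m

Scale height: H = RT/g = 2125 × 191 / 7.634 = 53167 m.
Invert the barometric formula: z = H ln(P₀/P).
P₀/P = 2922/1450 = 2.0152; ln(2.0152) = 0.70072.
z = 53167 × 0.70072 = 37255 m.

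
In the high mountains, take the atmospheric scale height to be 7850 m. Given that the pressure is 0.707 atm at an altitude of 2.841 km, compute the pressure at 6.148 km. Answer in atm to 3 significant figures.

P ≈ 0.464 atm

Between two levels, P₂ = P₁ exp(−Δz/H) with Δz = z₂ − z₁.
Δz = 6148.0 − 2841.0 = 3307.0 m; Δz/H = 3307.0/7850.0 = 0.42127.
P₂ = 0.707 × exp(−0.42127) = 0.707 × 0.65621 = 0.46394 atm.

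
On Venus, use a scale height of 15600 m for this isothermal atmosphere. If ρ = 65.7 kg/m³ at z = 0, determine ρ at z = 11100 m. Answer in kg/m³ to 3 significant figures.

ρ ≈ 32.3 kg/m³

In an isothermal atmosphere, density decays like pressure: ρ = ρ₀ exp(−z/H).
z/H = 11100/15600 = 0.71154; exp(−0.71154) = 0.49089.
ρ = 65.7 × 0.49089 = 32.251 kg/m³.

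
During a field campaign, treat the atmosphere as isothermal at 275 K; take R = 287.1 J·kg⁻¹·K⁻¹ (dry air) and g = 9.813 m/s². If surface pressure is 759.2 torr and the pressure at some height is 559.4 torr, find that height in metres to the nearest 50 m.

z ≈ 2450 m

Scale height: H = RT/g = 287.1 × 275 / 9.813 = 8045.7 m.
Invert the barometric formula: z = H ln(P₀/P).
P₀/P = 759.2/559.4 = 1.3572; ln(1.3572) = 0.30542.
z = 8045.7 × 0.30542 = 2457.3 m.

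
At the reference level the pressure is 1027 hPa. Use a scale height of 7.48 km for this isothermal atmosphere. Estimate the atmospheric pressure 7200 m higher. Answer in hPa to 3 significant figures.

Barometric formula: P = P₀ exp(−z/H).
z/H = 7200.0/7480.0 = 0.96257; exp(−0.96257) = 0.38191.
P = 1027 × 0.38191 = 392.22 hPa.

P ≈ 392 hPa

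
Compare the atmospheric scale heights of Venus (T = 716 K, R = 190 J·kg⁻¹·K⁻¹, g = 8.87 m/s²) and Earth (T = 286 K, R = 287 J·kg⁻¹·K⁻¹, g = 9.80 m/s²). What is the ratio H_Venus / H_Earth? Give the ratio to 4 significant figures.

H_Venus/H_Earth ≈ 1.831

H = RT/g for each body.
H_Venus = 190 × 716 / 8.87 = 15337 m.
H_Earth = 287 × 286 / 9.80 = 8375.7 m.
H_Venus/H_Earth = 15337/8375.7 = 1.8311.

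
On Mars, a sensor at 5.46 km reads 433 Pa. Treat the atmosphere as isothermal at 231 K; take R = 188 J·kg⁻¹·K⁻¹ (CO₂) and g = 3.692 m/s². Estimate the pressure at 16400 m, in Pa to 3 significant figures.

P ≈ 171 Pa

Scale height: H = RT/g = 188 × 231 / 3.692 = 11763 m.
Between two levels, P₂ = P₁ exp(−Δz/H) with Δz = z₂ − z₁.
Δz = 16400 − 5460.0 = 10940 m; Δz/H = 10940/11763 = 0.93003.
P₂ = 433 × exp(−0.93003) = 433 × 0.39454 = 170.84 Pa.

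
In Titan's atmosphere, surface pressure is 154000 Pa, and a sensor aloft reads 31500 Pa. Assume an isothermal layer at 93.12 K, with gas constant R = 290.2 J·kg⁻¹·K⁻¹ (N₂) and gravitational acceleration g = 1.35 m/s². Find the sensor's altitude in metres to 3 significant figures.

Scale height: H = RT/g = 290.2 × 93.12 / 1.35 = 20017 m.
Invert the barometric formula: z = H ln(P₀/P).
P₀/P = 154000/31500 = 4.8889; ln(4.8889) = 1.5870.
z = 20017 × 1.5870 = 31767 m.

z ≈ 31800 m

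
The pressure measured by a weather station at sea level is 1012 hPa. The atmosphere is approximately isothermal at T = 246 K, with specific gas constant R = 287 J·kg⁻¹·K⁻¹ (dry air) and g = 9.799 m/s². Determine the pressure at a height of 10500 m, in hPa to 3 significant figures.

Scale height: H = RT/g = 287 × 246 / 9.799 = 7205.0 m.
Barometric formula: P = P₀ exp(−z/H).
z/H = 10500/7205.0 = 1.4573; exp(−1.4573) = 0.23286.
P = 1012 × 0.23286 = 235.65 hPa.

P ≈ 236 hPa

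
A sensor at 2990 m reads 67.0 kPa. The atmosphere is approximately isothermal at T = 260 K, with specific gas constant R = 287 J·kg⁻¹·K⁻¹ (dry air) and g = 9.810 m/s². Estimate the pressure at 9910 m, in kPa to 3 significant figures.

Scale height: H = RT/g = 287 × 260 / 9.810 = 7606.5 m.
Between two levels, P₂ = P₁ exp(−Δz/H) with Δz = z₂ − z₁.
Δz = 9910.0 − 2990.0 = 6920.0 m; Δz/H = 6920.0/7606.5 = 0.90975.
P₂ = 67.0 × exp(−0.90975) = 67.0 × 0.40262 = 26.976 kPa.

P ≈ 27.0 kPa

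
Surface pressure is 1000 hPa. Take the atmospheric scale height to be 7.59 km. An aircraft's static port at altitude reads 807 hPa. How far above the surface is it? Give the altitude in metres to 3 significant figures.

z ≈ 1630 m

Invert the barometric formula: z = H ln(P₀/P).
P₀/P = 1000/807 = 1.2392; ln(1.2392) = 0.21447.
z = 7590.0 × 0.21447 = 1627.8 m.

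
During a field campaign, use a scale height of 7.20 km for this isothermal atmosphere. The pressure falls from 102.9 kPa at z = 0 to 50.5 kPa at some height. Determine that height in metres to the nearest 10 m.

Invert the barometric formula: z = H ln(P₀/P).
P₀/P = 102.9/50.5 = 2.0376; ln(2.0376) = 0.71177.
z = 7200.0 × 0.71177 = 5124.7 m.

z ≈ 5120 m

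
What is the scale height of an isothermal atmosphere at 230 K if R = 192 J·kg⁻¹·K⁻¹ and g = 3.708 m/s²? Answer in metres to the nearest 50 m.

The scale height of an isothermal atmosphere is H = RT/g.
H = 192 × 230 / 3.708 = 44160/3.708 = 11909 m.

H ≈ 11900 m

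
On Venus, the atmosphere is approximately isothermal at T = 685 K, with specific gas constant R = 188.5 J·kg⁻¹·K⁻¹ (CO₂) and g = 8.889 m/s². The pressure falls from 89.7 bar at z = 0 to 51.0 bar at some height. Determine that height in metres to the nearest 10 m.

Scale height: H = RT/g = 188.5 × 685 / 8.889 = 14526 m.
Invert the barometric formula: z = H ln(P₀/P).
P₀/P = 89.7/51.0 = 1.7588; ln(1.7588) = 0.56463.
z = 14526 × 0.56463 = 8201.8 m.

z ≈ 8200 m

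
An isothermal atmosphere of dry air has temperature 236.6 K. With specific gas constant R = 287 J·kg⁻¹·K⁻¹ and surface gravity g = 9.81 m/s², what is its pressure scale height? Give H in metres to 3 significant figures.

H ≈ 6920 m

The scale height of an isothermal atmosphere is H = RT/g.
H = 287 × 236.6 / 9.81 = 67904/9.81 = 6921.9 m.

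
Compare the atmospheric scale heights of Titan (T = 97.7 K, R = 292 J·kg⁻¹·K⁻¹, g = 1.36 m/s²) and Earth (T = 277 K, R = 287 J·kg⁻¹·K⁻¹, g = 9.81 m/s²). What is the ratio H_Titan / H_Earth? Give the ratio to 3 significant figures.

H = RT/g for each body.
H_Titan = 292 × 97.7 / 1.36 = 20977 m.
H_Earth = 287 × 277 / 9.81 = 8103.9 m.
H_Titan/H_Earth = 20977/8103.9 = 2.5885.

H_Titan/H_Earth ≈ 2.59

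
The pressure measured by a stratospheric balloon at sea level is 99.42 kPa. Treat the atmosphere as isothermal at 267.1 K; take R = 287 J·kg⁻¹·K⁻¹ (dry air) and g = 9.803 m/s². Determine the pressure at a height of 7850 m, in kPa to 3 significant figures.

P ≈ 36.4 kPa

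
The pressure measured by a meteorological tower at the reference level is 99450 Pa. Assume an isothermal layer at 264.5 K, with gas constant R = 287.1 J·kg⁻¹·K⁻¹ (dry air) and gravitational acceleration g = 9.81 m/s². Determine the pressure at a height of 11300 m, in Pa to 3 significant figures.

Scale height: H = RT/g = 287.1 × 264.5 / 9.81 = 7740.9 m.
Barometric formula: P = P₀ exp(−z/H).
z/H = 11300/7740.9 = 1.4598; exp(−1.4598) = 0.23228.
P = 99450 × 0.23228 = 23100 Pa.

P ≈ 23100 Pa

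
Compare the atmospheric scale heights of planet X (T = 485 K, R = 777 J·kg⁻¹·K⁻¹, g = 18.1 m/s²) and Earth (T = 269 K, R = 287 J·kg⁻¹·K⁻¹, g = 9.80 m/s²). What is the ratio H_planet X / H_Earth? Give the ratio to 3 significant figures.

H_planet X/H_Earth ≈ 2.64

H = RT/g for each body.
H_planet X = 777 × 485 / 18.1 = 20820 m.
H_Earth = 287 × 269 / 9.80 = 7877.9 m.
H_planet X/H_Earth = 20820/7877.9 = 2.6428.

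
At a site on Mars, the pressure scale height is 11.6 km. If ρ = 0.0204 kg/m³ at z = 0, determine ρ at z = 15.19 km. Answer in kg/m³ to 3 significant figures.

ρ ≈ 0.00551 kg/m³

In an isothermal atmosphere, density decays like pressure: ρ = ρ₀ exp(−z/H).
z/H = 15190/11600 = 1.3095; exp(−1.3095) = 0.26996.
ρ = 0.0204 × 0.26996 = 0.0055072 kg/m³.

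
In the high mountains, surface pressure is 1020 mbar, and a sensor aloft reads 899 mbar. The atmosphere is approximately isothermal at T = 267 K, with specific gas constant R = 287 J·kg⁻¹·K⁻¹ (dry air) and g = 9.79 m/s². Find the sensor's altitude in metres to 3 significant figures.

z ≈ 988 m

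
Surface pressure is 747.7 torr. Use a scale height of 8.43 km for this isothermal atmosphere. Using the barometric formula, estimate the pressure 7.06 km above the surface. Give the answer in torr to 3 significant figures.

Barometric formula: P = P₀ exp(−z/H).
z/H = 7060.0/8430.0 = 0.83749; exp(−0.83749) = 0.43280.
P = 747.7 × 0.43280 = 323.60 torr.

P ≈ 324 torr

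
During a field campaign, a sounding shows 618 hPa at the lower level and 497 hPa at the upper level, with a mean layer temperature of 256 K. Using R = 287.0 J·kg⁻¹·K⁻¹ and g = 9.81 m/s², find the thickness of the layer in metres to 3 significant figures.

Hypsometric equation: Δz = (R T̄/g) ln(P₁/P₂).
R T̄/g = 287.0 × 256 / 9.81 = 7489.5 m.
ln(618/497) = ln(1.2435) = 0.21793.
Δz = 7489.5 × 0.21793 = 1632.2 m.

Δz ≈ 1630 m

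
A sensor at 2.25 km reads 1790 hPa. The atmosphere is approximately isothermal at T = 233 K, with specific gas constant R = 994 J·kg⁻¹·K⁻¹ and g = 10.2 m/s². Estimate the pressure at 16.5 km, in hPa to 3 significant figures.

P ≈ 956 hPa

Scale height: H = RT/g = 994 × 233 / 10.2 = 22706 m.
Between two levels, P₂ = P₁ exp(−Δz/H) with Δz = z₂ − z₁.
Δz = 16500 − 2250.0 = 14250 m; Δz/H = 14250/22706 = 0.62759.
P₂ = 1790 × exp(−0.62759) = 1790 × 0.53388 = 955.65 hPa.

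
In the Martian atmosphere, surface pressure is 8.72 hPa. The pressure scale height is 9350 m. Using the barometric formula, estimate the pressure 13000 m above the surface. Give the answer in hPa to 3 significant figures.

P ≈ 2.17 hPa

Barometric formula: P = P₀ exp(−z/H).
z/H = 13000/9350.0 = 1.3904; exp(−1.3904) = 0.24898.
P = 8.72 × 0.24898 = 2.1711 hPa.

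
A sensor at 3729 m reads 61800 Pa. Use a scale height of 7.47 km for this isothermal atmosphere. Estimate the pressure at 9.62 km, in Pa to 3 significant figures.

P ≈ 28100 Pa

Between two levels, P₂ = P₁ exp(−Δz/H) with Δz = z₂ − z₁.
Δz = 9620.0 − 3729.0 = 5891.0 m; Δz/H = 5891.0/7470.0 = 0.78862.
P₂ = 61800 × exp(−0.78862) = 61800 × 0.45447 = 28086 Pa.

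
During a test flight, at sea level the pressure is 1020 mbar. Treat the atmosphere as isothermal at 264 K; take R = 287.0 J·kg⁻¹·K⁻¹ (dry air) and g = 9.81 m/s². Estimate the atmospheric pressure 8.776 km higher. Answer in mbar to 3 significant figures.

P ≈ 327 mbar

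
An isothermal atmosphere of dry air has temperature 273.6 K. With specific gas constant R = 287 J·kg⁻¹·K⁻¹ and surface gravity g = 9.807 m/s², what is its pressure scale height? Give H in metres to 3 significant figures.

H ≈ 8010 m

The scale height of an isothermal atmosphere is H = RT/g.
H = 287 × 273.6 / 9.807 = 78523/9.807 = 8006.8 m.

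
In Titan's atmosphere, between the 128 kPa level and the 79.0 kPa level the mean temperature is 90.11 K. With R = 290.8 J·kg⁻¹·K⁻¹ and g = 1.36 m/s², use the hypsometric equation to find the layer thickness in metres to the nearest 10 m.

Hypsometric equation: Δz = (R T̄/g) ln(P₁/P₂).
R T̄/g = 290.8 × 90.11 / 1.36 = 19268 m.
ln(128/79.0) = ln(1.6203) = 0.48261.
Δz = 19268 × 0.48261 = 9298.9 m.

Δz ≈ 9300 m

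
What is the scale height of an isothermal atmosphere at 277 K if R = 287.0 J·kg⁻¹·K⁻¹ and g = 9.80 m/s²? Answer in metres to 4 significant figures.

The scale height of an isothermal atmosphere is H = RT/g.
H = 287.0 × 277 / 9.80 = 79499/9.80 = 8112.1 m.

H ≈ 8112 m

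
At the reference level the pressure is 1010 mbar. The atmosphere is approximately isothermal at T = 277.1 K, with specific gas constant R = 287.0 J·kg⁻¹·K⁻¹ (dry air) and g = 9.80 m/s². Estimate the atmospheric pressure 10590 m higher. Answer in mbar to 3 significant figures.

P ≈ 274 mbar

Scale height: H = RT/g = 287.0 × 277.1 / 9.80 = 8115.1 m.
Barometric formula: P = P₀ exp(−z/H).
z/H = 10590/8115.1 = 1.3050; exp(−1.3050) = 0.27117.
P = 1010 × 0.27117 = 273.88 mbar.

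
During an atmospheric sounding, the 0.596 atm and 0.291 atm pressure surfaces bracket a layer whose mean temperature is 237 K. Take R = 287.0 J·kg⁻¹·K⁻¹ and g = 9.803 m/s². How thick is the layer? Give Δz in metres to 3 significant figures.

Δz ≈ 4970 m

Hypsometric equation: Δz = (R T̄/g) ln(P₁/P₂).
R T̄/g = 287.0 × 237 / 9.803 = 6938.6 m.
ln(0.596/0.291) = ln(2.0481) = 0.71691.
Δz = 6938.6 × 0.71691 = 4974.4 m.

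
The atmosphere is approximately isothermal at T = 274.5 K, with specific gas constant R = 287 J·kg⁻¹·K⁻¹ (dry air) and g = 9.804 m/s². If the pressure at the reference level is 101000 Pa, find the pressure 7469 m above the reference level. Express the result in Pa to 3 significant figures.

P ≈ 39900 Pa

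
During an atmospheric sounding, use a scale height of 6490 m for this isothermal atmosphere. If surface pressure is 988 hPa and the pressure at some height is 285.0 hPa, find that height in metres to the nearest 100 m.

Invert the barometric formula: z = H ln(P₀/P).
P₀/P = 988/285.0 = 3.4667; ln(3.4667) = 1.2432.
z = 6490.0 × 1.2432 = 8068.4 m.

z ≈ 8100 m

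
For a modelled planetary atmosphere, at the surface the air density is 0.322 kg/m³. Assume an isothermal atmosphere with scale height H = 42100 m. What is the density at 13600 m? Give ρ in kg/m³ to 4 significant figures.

ρ ≈ 0.2331 kg/m³

In an isothermal atmosphere, density decays like pressure: ρ = ρ₀ exp(−z/H).
z/H = 13600/42100 = 0.32304; exp(−0.32304) = 0.72394.
ρ = 0.322 × 0.72394 = 0.23311 kg/m³.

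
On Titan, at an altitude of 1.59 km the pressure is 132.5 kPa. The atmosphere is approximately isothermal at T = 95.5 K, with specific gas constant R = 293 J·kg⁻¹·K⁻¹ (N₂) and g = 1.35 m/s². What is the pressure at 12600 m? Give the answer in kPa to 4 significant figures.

Scale height: H = RT/g = 293 × 95.5 / 1.35 = 20727 m.
Between two levels, P₂ = P₁ exp(−Δz/H) with Δz = z₂ − z₁.
Δz = 12600 − 1590.0 = 11010 m; Δz/H = 11010/20727 = 0.53119.
P₂ = 132.5 × exp(−0.53119) = 132.5 × 0.58790 = 77.897 kPa.

P ≈ 77.90 kPa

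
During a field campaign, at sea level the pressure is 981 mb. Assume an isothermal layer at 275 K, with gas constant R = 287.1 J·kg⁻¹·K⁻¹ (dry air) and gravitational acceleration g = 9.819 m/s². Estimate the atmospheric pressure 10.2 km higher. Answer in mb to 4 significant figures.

Scale height: H = RT/g = 287.1 × 275 / 9.819 = 8040.8 m.
Barometric formula: P = P₀ exp(−z/H).
z/H = 10200/8040.8 = 1.2685; exp(−1.2685) = 0.28125.
P = 981 × 0.28125 = 275.91 mb.

P ≈ 275.9 mb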